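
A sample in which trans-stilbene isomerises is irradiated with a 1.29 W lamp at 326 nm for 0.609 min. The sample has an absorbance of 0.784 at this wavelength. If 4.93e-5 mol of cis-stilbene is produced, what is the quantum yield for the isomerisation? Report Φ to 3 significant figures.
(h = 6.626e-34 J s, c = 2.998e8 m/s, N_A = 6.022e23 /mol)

Photon energy at 326 nm: hc/λ = (6.626e-34)(2.998e8)/(326e-9) = 6.093e-19 J.
Energy delivered: (1.29 W)(36.54 s) = 47.14 J.
Photons incident: 47.14 / 6.093e-19 = 7.737e19, i.e. 7.737e19/6.022e23 = 1.285e-4 mol.
Fraction absorbed: 1 − 10^(−0.784) = 0.8356.
Photons absorbed: 0.8356 × 1.285e-4 = 1.074e-4 mol.
Φ = 4.93e-5 mol / 1.074e-4 mol photons = 0.459.

Φ = 0.459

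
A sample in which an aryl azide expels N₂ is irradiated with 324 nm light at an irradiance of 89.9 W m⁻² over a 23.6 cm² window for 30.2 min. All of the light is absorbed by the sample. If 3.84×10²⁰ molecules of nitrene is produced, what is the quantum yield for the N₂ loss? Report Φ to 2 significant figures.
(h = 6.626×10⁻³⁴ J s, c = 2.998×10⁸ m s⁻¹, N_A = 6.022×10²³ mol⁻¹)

Product: 3.84×10²⁰ / 6.022×10²³ = 6.377×10⁻⁴ mol.
Photon energy at 324 nm: hc/λ = (6.626×10⁻³⁴)(2.998×10⁸)/(324×10⁻⁹) = 6.131×10⁻¹⁹ J.
Energy delivered: (89.9 W m⁻²)(23.6×10⁻⁴ m²)(1812 s) = 384.4 J.
Photons incident: 384.4 / 6.131×10⁻¹⁹ = 6.270×10²⁰, i.e. 6.270×10²⁰/6.022×10²³ = 0.001041 mol.
Φ = 6.377×10⁻⁴ mol / 0.001041 mol photons = 0.61.

Φ = 0.61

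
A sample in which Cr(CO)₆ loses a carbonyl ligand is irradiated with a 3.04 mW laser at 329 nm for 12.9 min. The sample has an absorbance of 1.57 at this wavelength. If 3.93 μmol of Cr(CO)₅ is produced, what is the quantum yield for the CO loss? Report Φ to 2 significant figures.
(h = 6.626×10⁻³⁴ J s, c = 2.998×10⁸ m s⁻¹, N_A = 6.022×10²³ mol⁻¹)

Product: 3.93 μmol = 3.93×10⁻⁶ mol.
Photon energy at 329 nm: hc/λ = (6.626×10⁻³⁴)(2.998×10⁸)/(329×10⁻⁹) = 6.038×10⁻¹⁹ J.
Energy delivered: (3.04 mW)(774 s) = 2.353 J.
Photons incident: 2.353 / 6.038×10⁻¹⁹ = 3.897×10¹⁸, i.e. 3.897×10¹⁸/6.022×10²³ = 6.471×10⁻⁶ mol.
Fraction absorbed: 1 − 10^(−1.57) = 0.9731.
Photons absorbed: 0.9731 × 6.471×10⁻⁶ = 6.297×10⁻⁶ mol.
Φ = 3.93×10⁻⁶ mol / 6.297×10⁻⁶ mol photons = 0.62.

Φ = 0.62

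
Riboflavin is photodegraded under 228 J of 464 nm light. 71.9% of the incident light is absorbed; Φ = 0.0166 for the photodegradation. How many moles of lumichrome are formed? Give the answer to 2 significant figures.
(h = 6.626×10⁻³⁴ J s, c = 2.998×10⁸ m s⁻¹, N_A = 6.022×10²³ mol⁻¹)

Photon energy at 464 nm: hc/λ = (6.626×10⁻³⁴)(2.998×10⁸)/(464×10⁻⁹) = 4.281×10⁻¹⁹ J.
Photons incident: 228 / 4.281×10⁻¹⁹ = 5.326×10²⁰, i.e. 5.326×10²⁰/6.022×10²³ = 8.844×10⁻⁴ mol.
Photons absorbed: 0.719 × 8.844×10⁻⁴ = 6.359×10⁻⁴ mol.
Product: Φ × n_abs = 0.0166 × 6.359×10⁻⁴ = 1.056×10⁻⁵ mol.

1.1×10⁻⁵ mol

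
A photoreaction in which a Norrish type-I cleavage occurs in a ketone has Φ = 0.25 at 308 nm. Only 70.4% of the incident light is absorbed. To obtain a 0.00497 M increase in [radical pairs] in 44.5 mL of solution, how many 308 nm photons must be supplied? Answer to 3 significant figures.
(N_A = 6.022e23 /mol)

Product: (0.00497 M)(0.0445 L) = 2.212e-4 mol.
Photons that must be absorbed: 2.212e-4 / 0.25 = 8.848e-4 mol.
Incident photons needed: 8.848e-4 / 0.704 = 0.001257 mol.
Photon count: 0.001257 × 6.022e23 = 7.57e20.

7.57e20 photons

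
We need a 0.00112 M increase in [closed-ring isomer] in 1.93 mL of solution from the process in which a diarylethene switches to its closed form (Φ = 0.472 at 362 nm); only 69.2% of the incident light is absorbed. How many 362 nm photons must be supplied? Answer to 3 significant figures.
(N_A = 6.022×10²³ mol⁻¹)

Product: (0.00112 M)(0.00193 L) = 2.162×10⁻⁶ mol.
Photons that must be absorbed: 2.162×10⁻⁶ / 0.472 = 4.581×10⁻⁶ mol.
Incident photons needed: 4.581×10⁻⁶ / 0.692 = 6.620×10⁻⁶ mol.
Photon count: 6.620×10⁻⁶ × 6.022×10²³ = 3.99×10¹⁸.

3.99×10¹⁸ photons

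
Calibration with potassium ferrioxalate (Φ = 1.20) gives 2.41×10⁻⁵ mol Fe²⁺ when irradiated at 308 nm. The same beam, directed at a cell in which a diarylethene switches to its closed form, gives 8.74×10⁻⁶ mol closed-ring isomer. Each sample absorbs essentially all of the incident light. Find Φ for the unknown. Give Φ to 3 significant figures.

Φ = 0.435

Photons absorbed by the actinometer: 2.41×10⁻⁵ / 1.20 = 2.008×10⁻⁵ mol.
Φ(unknown) = 8.74×10⁻⁶ / 2.008×10⁻⁵ = 0.435.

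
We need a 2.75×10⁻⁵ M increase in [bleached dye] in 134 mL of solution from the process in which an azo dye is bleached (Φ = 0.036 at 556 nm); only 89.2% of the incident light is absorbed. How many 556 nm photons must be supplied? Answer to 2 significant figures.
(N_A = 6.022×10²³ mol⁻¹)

Product: (2.75×10⁻⁵ M)(0.134 L) = 3.685×10⁻⁶ mol.
Photons that must be absorbed: 3.685×10⁻⁶ / 0.036 = 1.024×10⁻⁴ mol.
Incident photons needed: 1.024×10⁻⁴ / 0.892 = 1.148×10⁻⁴ mol.
Photon count: 1.148×10⁻⁴ × 6.022×10²³ = 6.9×10¹⁹.

6.9×10¹⁹ photons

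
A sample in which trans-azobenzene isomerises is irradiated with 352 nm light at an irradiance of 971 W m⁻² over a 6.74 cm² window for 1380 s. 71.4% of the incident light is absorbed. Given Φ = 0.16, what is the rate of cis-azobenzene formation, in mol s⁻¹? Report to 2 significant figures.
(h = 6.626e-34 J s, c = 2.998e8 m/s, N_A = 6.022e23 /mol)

2.2e-7 mol s⁻¹

Photon energy at 352 nm: hc/λ = (6.626e-34)(2.998e8)/(352e-9) = 5.643e-19 J.
Energy delivered: (971 W m⁻²)(6.74e-4 m²)(1380 s) = 903.1 J.
Photons incident: 903.1 / 5.643e-19 = 1.600e21, i.e. 1.600e21/6.022e23 = 0.002657 mol.
Photons absorbed: 0.714 × 0.002657 = 0.001897 mol.
Product formed: 0.16 × 0.001897 = 3.035e-4 mol.
Rate: 3.035e-4 / 1380 s = 2.2e-7 mol s⁻¹.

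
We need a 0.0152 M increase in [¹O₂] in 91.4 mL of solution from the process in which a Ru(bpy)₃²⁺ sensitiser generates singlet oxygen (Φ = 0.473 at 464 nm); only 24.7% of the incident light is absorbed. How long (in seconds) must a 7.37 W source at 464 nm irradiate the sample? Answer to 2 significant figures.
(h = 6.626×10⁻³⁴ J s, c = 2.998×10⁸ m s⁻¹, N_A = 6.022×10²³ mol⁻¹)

Product: (0.0152 M)(0.0914 L) = 0.001389 mol.
Photons that must be absorbed: 0.001389 / 0.473 = 0.002937 mol.
Incident photons needed: 0.002937 / 0.247 = 0.01189 mol.
Photon energy: hc/λ = 4.281×10⁻¹⁹ J; per mole, 2.578×10⁵ J mol⁻¹.
Energy required: 0.01189 × 2.578×10⁵ = 3065 J.
Time: 3065 J / 7.37 W = 420 s.

t ≈ 420 s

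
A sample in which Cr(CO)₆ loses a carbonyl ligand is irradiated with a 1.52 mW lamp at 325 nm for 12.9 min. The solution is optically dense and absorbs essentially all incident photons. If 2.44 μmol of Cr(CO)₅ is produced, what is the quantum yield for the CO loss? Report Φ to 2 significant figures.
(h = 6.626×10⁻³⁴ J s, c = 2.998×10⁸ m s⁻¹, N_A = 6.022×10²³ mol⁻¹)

Φ = 0.76

Product: 2.44 μmol = 2.44×10⁻⁶ mol.
Photon energy at 325 nm: hc/λ = (6.626×10⁻³⁴)(2.998×10⁸)/(325×10⁻⁹) = 6.112×10⁻¹⁹ J.
Energy delivered: (1.52 mW)(774 s) = 1.176 J.
Photons incident: 1.176 / 6.112×10⁻¹⁹ = 1.924×10¹⁸, i.e. 1.924×10¹⁸/6.022×10²³ = 3.195×10⁻⁶ mol.
Φ = 2.44×10⁻⁶ mol / 3.195×10⁻⁶ mol photons = 0.76.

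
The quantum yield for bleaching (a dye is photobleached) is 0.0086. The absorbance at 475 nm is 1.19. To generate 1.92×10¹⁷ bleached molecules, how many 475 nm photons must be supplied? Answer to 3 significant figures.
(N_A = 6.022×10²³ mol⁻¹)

Product: 1.92×10¹⁷ / 6.022×10²³ = 3.188×10⁻⁷ mol.
Photons that must be absorbed: 3.188×10⁻⁷ / 0.0086 = 3.707×10⁻⁵ mol.
Fraction absorbed: 1 − 10^(−1.19) = 0.9354.
Incident photons needed: 3.707×10⁻⁵ / 0.9354 = 3.963×10⁻⁵ mol.
Photon count: 3.963×10⁻⁵ × 6.022×10²³ = 2.39×10¹⁹.

2.39×10¹⁹ photons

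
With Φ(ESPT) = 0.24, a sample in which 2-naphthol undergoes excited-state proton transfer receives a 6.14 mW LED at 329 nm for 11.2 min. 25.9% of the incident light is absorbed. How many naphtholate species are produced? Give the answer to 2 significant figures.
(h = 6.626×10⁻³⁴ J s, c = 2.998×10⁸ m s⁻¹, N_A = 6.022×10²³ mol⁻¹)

Photon energy at 329 nm: hc/λ = (6.626×10⁻³⁴)(2.998×10⁸)/(329×10⁻⁹) = 6.038×10⁻¹⁹ J.
Energy delivered: (6.14 mW)(672 s) = 4.126 J.
Photons incident: 4.126 / 6.038×10⁻¹⁹ = 6.833×10¹⁸, i.e. 6.833×10¹⁸/6.022×10²³ = 1.135×10⁻⁵ mol.
Photons absorbed: 0.259 × 1.135×10⁻⁵ = 2.940×10⁻⁶ mol.
Product: Φ × n_abs = 0.24 × 2.940×10⁻⁶ = 7.056×10⁻⁷ mol.
As a count: 7.056×10⁻⁷ × 6.022×10²³ = 4.2×10¹⁷.

4.2×10¹⁷ species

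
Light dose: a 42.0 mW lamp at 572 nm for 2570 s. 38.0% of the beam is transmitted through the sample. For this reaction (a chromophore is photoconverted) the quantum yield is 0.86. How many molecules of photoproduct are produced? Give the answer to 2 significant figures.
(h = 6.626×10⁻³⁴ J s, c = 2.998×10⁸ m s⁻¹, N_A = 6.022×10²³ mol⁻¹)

Photon energy at 572 nm: hc/λ = (6.626×10⁻³⁴)(2.998×10⁸)/(572×10⁻⁹) = 3.473×10⁻¹⁹ J.
Energy delivered: (42.0 mW)(2570 s) = 107.9 J.
Photons incident: 107.9 / 3.473×10⁻¹⁹ = 3.107×10²⁰, i.e. 3.107×10²⁰/6.022×10²³ = 5.159×10⁻⁴ mol.
Fraction absorbed: 1 − 38.0/100 = 0.6200.
Photons absorbed: 0.6200 × 5.159×10⁻⁴ = 3.199×10⁻⁴ mol.
Product: Φ × n_abs = 0.86 × 3.199×10⁻⁴ = 2.751×10⁻⁴ mol.
As a count: 2.751×10⁻⁴ × 6.022×10²³ = 1.7×10²⁰.

1.7×10²⁰ molecules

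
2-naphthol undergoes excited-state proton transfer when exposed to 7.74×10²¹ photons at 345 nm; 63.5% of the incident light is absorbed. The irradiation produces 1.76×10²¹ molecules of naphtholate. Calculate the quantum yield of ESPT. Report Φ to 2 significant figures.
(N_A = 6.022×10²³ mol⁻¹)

Φ = 0.36

Product: 1.76×10²¹ / 6.022×10²³ = 0.002923 mol.
Moles of photons: 7.74×10²¹ / 6.022×10²³ = 0.01285 mol.
Photons absorbed: 0.635 × 0.01285 = 0.008160 mol.
Φ = 0.002923 mol / 0.008160 mol photons = 0.36.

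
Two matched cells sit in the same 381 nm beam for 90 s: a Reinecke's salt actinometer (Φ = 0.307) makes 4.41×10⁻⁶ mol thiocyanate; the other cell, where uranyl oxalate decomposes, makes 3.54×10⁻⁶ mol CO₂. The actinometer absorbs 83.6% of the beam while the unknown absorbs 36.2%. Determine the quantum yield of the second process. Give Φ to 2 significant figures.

Φ = 0.57

Photons absorbed by the actinometer: 4.41×10⁻⁶ / 0.307 = 1.436×10⁻⁵ mol.
Incident flux: 1.436×10⁻⁵ / 0.836 = 1.718×10⁻⁵ einstein.
Absorbed by unknown: 0.362 × 1.718×10⁻⁵ = 6.219×10⁻⁶ mol.
Φ(unknown) = 3.54×10⁻⁶ / 6.219×10⁻⁶ = 0.57.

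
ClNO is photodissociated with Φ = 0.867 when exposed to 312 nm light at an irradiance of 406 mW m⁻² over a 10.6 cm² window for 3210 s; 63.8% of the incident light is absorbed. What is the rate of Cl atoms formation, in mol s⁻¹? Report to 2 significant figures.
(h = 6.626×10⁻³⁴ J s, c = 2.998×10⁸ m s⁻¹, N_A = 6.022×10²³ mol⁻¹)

6.2×10⁻¹⁰ mol s⁻¹

Photon energy at 312 nm: hc/λ = (6.626×10⁻³⁴)(2.998×10⁸)/(312×10⁻⁹) = 6.367×10⁻¹⁹ J.
Energy delivered: (406 mW m⁻²)(10.6×10⁻⁴ m²)(3210 s) = 1.381 J.
Photons incident: 1.381 / 6.367×10⁻¹⁹ = 2.169×10¹⁸, i.e. 2.169×10¹⁸/6.022×10²³ = 3.602×10⁻⁶ mol.
Photons absorbed: 0.638 × 3.602×10⁻⁶ = 2.298×10⁻⁶ mol.
Product formed: 0.867 × 2.298×10⁻⁶ = 1.992×10⁻⁶ mol.
Rate: 1.992×10⁻⁶ / 3210 s = 6.2×10⁻¹⁰ mol s⁻¹.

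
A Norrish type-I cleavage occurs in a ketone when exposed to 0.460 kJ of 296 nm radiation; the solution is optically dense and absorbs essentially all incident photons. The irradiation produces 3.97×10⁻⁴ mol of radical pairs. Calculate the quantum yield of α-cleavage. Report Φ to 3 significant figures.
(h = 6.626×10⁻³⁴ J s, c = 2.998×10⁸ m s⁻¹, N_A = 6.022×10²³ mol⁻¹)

Φ = 0.349

Photon energy at 296 nm: hc/λ = (6.626×10⁻³⁴)(2.998×10⁸)/(296×10⁻⁹) = 6.711×10⁻¹⁹ J.
Incident energy: 0.460 kJ = 460 J.
Photons incident: 460 / 6.711×10⁻¹⁹ = 6.854×10²⁰, i.e. 6.854×10²⁰/6.022×10²³ = 0.001138 mol.
Φ = 3.97×10⁻⁴ mol / 0.001138 mol photons = 0.349.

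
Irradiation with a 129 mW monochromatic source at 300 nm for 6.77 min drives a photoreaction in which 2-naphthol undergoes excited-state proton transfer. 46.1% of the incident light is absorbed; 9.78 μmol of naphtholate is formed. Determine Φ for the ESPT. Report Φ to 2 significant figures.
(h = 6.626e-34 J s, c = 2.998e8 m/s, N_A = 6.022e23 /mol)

Product: 9.78 μmol = 9.78e-6 mol.
Photon energy at 300 nm: hc/λ = (6.626e-34)(2.998e8)/(300e-9) = 6.622e-19 J.
Energy delivered: (129 mW)(406.2 s) = 52.40 J.
Photons incident: 52.40 / 6.622e-19 = 7.913e19, i.e. 7.913e19/6.022e23 = 1.314e-4 mol.
Photons absorbed: 0.461 × 1.314e-4 = 6.058e-5 mol.
Φ = 9.78e-6 mol / 6.058e-5 mol photons = 0.16.

Φ = 0.16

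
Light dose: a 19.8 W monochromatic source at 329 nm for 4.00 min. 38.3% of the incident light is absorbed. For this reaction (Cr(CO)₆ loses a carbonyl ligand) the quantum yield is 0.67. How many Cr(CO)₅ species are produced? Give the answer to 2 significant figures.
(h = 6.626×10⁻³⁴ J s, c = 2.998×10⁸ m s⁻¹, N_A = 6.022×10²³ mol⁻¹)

Photon energy at 329 nm: hc/λ = (6.626×10⁻³⁴)(2.998×10⁸)/(329×10⁻⁹) = 6.038×10⁻¹⁹ J.
Energy delivered: (19.8 W)(240 s) = 4752 J.
Photons incident: 4752 / 6.038×10⁻¹⁹ = 7.870×10²¹, i.e. 7.870×10²¹/6.022×10²³ = 0.01307 mol.
Photons absorbed: 0.383 × 0.01307 = 0.005006 mol.
Product: Φ × n_abs = 0.67 × 0.005006 = 0.003354 mol.
As a count: 0.003354 × 6.022×10²³ = 2.0×10²¹.

2.0×10²¹ species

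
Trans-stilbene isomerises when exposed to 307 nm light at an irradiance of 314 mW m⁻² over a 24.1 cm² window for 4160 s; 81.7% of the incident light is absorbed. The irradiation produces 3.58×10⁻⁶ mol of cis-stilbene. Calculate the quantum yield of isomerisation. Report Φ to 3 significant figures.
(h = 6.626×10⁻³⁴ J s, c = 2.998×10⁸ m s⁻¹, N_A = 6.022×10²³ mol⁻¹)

Φ = 0.542

Photon energy at 307 nm: hc/λ = (6.626×10⁻³⁴)(2.998×10⁸)/(307×10⁻⁹) = 6.471×10⁻¹⁹ J.
Energy delivered: (314 mW m⁻²)(24.1×10⁻⁴ m²)(4160 s) = 3.148 J.
Photons incident: 3.148 / 6.471×10⁻¹⁹ = 4.865×10¹⁸, i.e. 4.865×10¹⁸/6.022×10²³ = 8.079×10⁻⁶ mol.
Photons absorbed: 0.817 × 8.079×10⁻⁶ = 6.601×10⁻⁶ mol.
Φ = 3.58×10⁻⁶ mol / 6.601×10⁻⁶ mol photons = 0.542.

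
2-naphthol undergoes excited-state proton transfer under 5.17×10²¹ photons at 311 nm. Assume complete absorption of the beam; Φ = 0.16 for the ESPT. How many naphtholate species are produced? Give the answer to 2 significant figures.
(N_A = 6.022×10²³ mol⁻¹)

Moles of photons: 5.17×10²¹ / 6.022×10²³ = 0.008585 mol.
Product: Φ × n_abs = 0.16 × 0.008585 = 0.001374 mol.
As a count: 0.001374 × 6.022×10²³ = 8.3×10²⁰.

8.3×10²⁰ species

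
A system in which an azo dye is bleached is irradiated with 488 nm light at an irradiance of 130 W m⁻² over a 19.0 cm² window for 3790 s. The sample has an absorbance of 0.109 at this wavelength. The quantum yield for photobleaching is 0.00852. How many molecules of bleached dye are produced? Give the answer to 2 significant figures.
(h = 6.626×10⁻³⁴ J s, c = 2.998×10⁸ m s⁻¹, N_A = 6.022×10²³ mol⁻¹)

Photon energy at 488 nm: hc/λ = (6.626×10⁻³⁴)(2.998×10⁸)/(488×10⁻⁹) = 4.071×10⁻¹⁹ J.
Energy delivered: (130 W m⁻²)(19.0×10⁻⁴ m²)(3790 s) = 936.1 J.
Photons incident: 936.1 / 4.071×10⁻¹⁹ = 2.299×10²¹, i.e. 2.299×10²¹/6.022×10²³ = 0.003818 mol.
Fraction absorbed: 1 − 10^(−0.109) = 0.2220.
Photons absorbed: 0.2220 × 0.003818 = 8.476×10⁻⁴ mol.
Product: Φ × n_abs = 0.00852 × 8.476×10⁻⁴ = 7.222×10⁻⁶ mol.
As a count: 7.222×10⁻⁶ × 6.022×10²³ = 4.3×10¹⁸.

4.3×10¹⁸ molecules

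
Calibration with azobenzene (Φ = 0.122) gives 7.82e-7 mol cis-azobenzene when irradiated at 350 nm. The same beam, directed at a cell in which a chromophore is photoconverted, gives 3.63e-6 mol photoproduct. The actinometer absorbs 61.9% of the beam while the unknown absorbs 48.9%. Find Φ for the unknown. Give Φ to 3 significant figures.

Photons absorbed by the actinometer: 7.82e-7 / 0.122 = 6.410e-6 mol.
Incident flux: 6.410e-6 / 0.619 = 1.036e-5 einstein.
Absorbed by unknown: 0.489 × 1.036e-5 = 5.066e-6 mol.
Φ(unknown) = 3.63e-6 / 5.066e-6 = 0.717.

Φ = 0.717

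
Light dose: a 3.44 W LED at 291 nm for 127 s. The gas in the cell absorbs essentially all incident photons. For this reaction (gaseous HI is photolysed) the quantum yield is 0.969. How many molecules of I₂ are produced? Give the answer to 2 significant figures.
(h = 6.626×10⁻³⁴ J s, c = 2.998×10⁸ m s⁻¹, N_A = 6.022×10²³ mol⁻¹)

6.2×10²⁰ molecules

Photon energy at 291 nm: hc/λ = (6.626×10⁻³⁴)(2.998×10⁸)/(291×10⁻⁹) = 6.826×10⁻¹⁹ J.
Energy delivered: (3.44 W)(127 s) = 436.9 J.
Photons incident: 436.9 / 6.826×10⁻¹⁹ = 6.401×10²⁰, i.e. 6.401×10²⁰/6.022×10²³ = 0.001063 mol.
Product: Φ × n_abs = 0.969 × 0.001063 = 0.001030 mol.
As a count: 0.001030 × 6.022×10²³ = 6.2×10²⁰.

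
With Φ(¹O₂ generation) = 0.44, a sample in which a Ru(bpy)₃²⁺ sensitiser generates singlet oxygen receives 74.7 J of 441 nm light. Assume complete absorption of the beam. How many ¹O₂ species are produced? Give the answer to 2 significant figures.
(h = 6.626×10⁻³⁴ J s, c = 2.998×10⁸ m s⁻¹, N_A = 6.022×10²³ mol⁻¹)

7.3×10¹⁹ species

Photon energy at 441 nm: hc/λ = (6.626×10⁻³⁴)(2.998×10⁸)/(441×10⁻⁹) = 4.504×10⁻¹⁹ J.
Photons incident: 74.7 / 4.504×10⁻¹⁹ = 1.659×10²⁰, i.e. 1.659×10²⁰/6.022×10²³ = 2.755×10⁻⁴ mol.
Product: Φ × n_abs = 0.44 × 2.755×10⁻⁴ = 1.212×10⁻⁴ mol.
As a count: 1.212×10⁻⁴ × 6.022×10²³ = 7.3×10¹⁹.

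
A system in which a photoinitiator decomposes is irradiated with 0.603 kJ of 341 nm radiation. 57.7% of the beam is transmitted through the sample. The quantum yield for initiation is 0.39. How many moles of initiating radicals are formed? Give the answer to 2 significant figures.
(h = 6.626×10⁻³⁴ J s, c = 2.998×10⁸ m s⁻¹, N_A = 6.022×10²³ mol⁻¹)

Photon energy at 341 nm: hc/λ = (6.626×10⁻³⁴)(2.998×10⁸)/(341×10⁻⁹) = 5.825×10⁻¹⁹ J.
Incident energy: 0.603 kJ = 603 J.
Photons incident: 603 / 5.825×10⁻¹⁹ = 1.035×10²¹, i.e. 1.035×10²¹/6.022×10²³ = 0.001719 mol.
Fraction absorbed: 1 − 57.7/100 = 0.4230.
Photons absorbed: 0.4230 × 0.001719 = 7.271×10⁻⁴ mol.
Product: Φ × n_abs = 0.39 × 7.271×10⁻⁴ = 2.836×10⁻⁴ mol.

2.8×10⁻⁴ mol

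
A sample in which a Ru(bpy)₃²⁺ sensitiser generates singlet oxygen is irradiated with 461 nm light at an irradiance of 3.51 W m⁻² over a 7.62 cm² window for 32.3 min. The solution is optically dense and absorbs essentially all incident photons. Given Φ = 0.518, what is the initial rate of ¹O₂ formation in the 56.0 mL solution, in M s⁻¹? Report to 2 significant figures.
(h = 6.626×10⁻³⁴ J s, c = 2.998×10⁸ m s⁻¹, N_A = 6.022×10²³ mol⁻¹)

9.5×10⁻⁸ M s⁻¹

Photon energy at 461 nm: hc/λ = (6.626×10⁻³⁴)(2.998×10⁸)/(461×10⁻⁹) = 4.309×10⁻¹⁹ J.
Energy delivered: (3.51 W m⁻²)(7.62×10⁻⁴ m²)(1938 s) = 5.183 J.
Photons incident: 5.183 / 4.309×10⁻¹⁹ = 1.203×10¹⁹, i.e. 1.203×10¹⁹/6.022×10²³ = 1.998×10⁻⁵ mol.
Product formed: 0.518 × 1.998×10⁻⁵ = 1.035×10⁻⁵ mol.
Rate: 1.035×10⁻⁵ mol / (1938 s × 0.056 L) = 9.5×10⁻⁸ M s⁻¹.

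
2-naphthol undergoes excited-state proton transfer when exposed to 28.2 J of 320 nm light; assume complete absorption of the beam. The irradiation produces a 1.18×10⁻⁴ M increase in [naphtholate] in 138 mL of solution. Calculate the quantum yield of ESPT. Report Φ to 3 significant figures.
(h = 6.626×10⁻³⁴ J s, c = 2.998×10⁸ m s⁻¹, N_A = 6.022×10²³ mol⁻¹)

Product: (1.18×10⁻⁴ M)(0.138 L) = 1.628×10⁻⁵ mol.
Photon energy at 320 nm: hc/λ = (6.626×10⁻³⁴)(2.998×10⁸)/(320×10⁻⁹) = 6.208×10⁻¹⁹ J.
Photons incident: 28.2 / 6.208×10⁻¹⁹ = 4.543×10¹⁹, i.e. 4.543×10¹⁹/6.022×10²³ = 7.544×10⁻⁵ mol.
Φ = 1.628×10⁻⁵ mol / 7.544×10⁻⁵ mol photons = 0.216.

Φ = 0.216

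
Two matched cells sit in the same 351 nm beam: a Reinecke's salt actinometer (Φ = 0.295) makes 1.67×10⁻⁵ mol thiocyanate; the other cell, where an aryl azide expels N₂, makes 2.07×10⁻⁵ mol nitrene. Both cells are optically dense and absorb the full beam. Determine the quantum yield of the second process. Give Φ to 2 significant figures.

Photons absorbed by the actinometer: 1.67×10⁻⁵ / 0.295 = 5.661×10⁻⁵ mol.
Φ(unknown) = 2.07×10⁻⁵ / 5.661×10⁻⁵ = 0.37.

Φ = 0.37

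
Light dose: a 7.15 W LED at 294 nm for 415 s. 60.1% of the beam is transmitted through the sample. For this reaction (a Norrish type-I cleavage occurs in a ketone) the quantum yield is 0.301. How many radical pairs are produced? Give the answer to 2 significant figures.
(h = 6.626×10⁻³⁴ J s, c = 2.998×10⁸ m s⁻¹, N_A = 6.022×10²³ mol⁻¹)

Photon energy at 294 nm: hc/λ = (6.626×10⁻³⁴)(2.998×10⁸)/(294×10⁻⁹) = 6.757×10⁻¹⁹ J.
Energy delivered: (7.15 W)(415 s) = 2967 J.
Photons incident: 2967 / 6.757×10⁻¹⁹ = 4.391×10²¹, i.e. 4.391×10²¹/6.022×10²³ = 0.007292 mol.
Fraction absorbed: 1 − 60.1/100 = 0.3990.
Photons absorbed: 0.3990 × 0.007292 = 0.002910 mol.
Product: Φ × n_abs = 0.301 × 0.002910 = 8.759×10⁻⁴ mol.
As a count: 8.759×10⁻⁴ × 6.022×10²³ = 5.3×10²⁰.

5.3×10²⁰ radical pairs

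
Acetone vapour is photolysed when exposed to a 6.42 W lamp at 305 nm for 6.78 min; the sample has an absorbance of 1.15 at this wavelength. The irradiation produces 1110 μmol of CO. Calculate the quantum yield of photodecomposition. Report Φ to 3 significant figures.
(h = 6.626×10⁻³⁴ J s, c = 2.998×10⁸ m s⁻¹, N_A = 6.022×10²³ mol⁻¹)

Product: 1110 μmol = 0.00111 mol.
Photon energy at 305 nm: hc/λ = (6.626×10⁻³⁴)(2.998×10⁸)/(305×10⁻⁹) = 6.513×10⁻¹⁹ J.
Energy delivered: (6.42 W)(406.8 s) = 2612 J.
Photons incident: 2612 / 6.513×10⁻¹⁹ = 4.010×10²¹, i.e. 4.010×10²¹/6.022×10²³ = 0.006659 mol.
Fraction absorbed: 1 − 10^(−1.15) = 0.9292.
Photons absorbed: 0.9292 × 0.006659 = 0.006188 mol.
Φ = 0.00111 mol / 0.006188 mol photons = 0.179.

Φ = 0.179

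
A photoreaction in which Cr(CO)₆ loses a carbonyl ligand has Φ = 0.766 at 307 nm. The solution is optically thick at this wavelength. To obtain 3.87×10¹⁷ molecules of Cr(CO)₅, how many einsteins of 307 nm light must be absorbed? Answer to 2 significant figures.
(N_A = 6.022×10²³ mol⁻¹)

8.4×10⁻⁷ einstein

Product: 3.87×10¹⁷ / 6.022×10²³ = 6.426×10⁻⁷ mol.
Photons that must be absorbed: 6.426×10⁻⁷ / 0.766 = 8.389×10⁻⁷ mol.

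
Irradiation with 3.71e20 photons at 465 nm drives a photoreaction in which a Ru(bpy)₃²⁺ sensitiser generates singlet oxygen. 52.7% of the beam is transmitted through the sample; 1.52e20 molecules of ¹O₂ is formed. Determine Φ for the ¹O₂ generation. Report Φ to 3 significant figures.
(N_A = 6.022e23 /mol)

Φ = 0.866

Product: 1.52e20 / 6.022e23 = 2.524e-4 mol.
Moles of photons: 3.71e20 / 6.022e23 = 6.161e-4 mol.
Fraction absorbed: 1 − 52.7/100 = 0.4730.
Photons absorbed: 0.4730 × 6.161e-4 = 2.914e-4 mol.
Φ = 2.524e-4 mol / 2.914e-4 mol photons = 0.866.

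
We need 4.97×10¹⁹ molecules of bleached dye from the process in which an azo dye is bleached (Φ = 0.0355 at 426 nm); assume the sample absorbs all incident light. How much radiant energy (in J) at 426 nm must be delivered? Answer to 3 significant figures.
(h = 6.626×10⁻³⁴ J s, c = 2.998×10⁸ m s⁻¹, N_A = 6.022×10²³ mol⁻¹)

653 J

Product: 4.97×10¹⁹ / 6.022×10²³ = 8.253×10⁻⁵ mol.
Photons that must be absorbed: 8.253×10⁻⁵ / 0.0355 = 0.002325 mol.
Photon energy: hc/λ = 4.663×10⁻¹⁹ J; per mole, 2.808×10⁵ J mol⁻¹.
Energy required: 0.002325 × 2.808×10⁵ = 653 J.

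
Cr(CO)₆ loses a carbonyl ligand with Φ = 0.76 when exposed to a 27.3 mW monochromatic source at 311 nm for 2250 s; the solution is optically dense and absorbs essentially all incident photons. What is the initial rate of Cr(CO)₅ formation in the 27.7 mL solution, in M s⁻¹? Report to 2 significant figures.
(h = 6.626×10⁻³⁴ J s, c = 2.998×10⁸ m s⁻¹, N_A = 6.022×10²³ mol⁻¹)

1.9×10⁻⁶ M s⁻¹

Photon energy at 311 nm: hc/λ = (6.626×10⁻³⁴)(2.998×10⁸)/(311×10⁻⁹) = 6.387×10⁻¹⁹ J.
Energy delivered: (27.3 mW)(2250 s) = 61.43 J.
Photons incident: 61.43 / 6.387×10⁻¹⁹ = 9.618×10¹⁹, i.e. 9.618×10¹⁹/6.022×10²³ = 1.597×10⁻⁴ mol.
Product formed: 0.76 × 1.597×10⁻⁴ = 1.214×10⁻⁴ mol.
Rate: 1.214×10⁻⁴ mol / (2250 s × 0.0277 L) = 1.9×10⁻⁶ M s⁻¹.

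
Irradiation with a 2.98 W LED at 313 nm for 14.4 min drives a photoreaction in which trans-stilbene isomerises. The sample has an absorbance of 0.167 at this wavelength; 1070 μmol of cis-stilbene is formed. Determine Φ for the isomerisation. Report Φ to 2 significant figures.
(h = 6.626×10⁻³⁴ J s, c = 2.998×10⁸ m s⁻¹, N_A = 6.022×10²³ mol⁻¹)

Product: 1070 μmol = 0.00107 mol.
Photon energy at 313 nm: hc/λ = (6.626×10⁻³⁴)(2.998×10⁸)/(313×10⁻⁹) = 6.347×10⁻¹⁹ J.
Energy delivered: (2.98 W)(864 s) = 2575 J.
Photons incident: 2575 / 6.347×10⁻¹⁹ = 4.057×10²¹, i.e. 4.057×10²¹/6.022×10²³ = 0.006737 mol.
Fraction absorbed: 1 − 10^(−0.167) = 0.3192.
Photons absorbed: 0.3192 × 0.006737 = 0.002150 mol.
Φ = 0.00107 mol / 0.002150 mol photons = 0.50.

Φ = 0.50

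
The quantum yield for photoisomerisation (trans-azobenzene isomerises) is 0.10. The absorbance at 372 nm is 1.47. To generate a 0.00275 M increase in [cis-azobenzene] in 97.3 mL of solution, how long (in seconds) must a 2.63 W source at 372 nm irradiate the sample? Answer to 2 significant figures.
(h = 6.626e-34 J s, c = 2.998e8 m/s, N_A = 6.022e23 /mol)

Product: (0.00275 M)(0.0973 L) = 2.676e-4 mol.
Photons that must be absorbed: 2.676e-4 / 0.10 = 0.002676 mol.
Fraction absorbed: 1 − 10^(−1.47) = 0.9661.
Incident photons needed: 0.002676 / 0.9661 = 0.002770 mol.
Photon energy: hc/λ = 5.340e-19 J; per mole, 3.216e5 J mol⁻¹.
Energy required: 0.002770 × 3.216e5 = 890.8 J.
Time: 890.8 J / 2.63 W = 340 s.

t ≈ 340 s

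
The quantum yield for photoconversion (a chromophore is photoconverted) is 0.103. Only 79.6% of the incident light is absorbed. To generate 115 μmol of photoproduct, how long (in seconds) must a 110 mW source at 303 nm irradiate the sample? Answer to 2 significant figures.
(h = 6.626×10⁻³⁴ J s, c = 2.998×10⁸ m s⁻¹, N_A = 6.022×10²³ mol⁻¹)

t ≈ 5000 s

Product: 115 μmol = 1.15×10⁻⁴ mol.
Photons that must be absorbed: 1.15×10⁻⁴ / 0.103 = 0.001117 mol.
Incident photons needed: 0.001117 / 0.796 = 0.001403 mol.
Photon energy: hc/λ = 6.556×10⁻¹⁹ J; per mole, 3.948×10⁵ J mol⁻¹.
Energy required: 0.001403 × 3.948×10⁵ = 553.9 J.
Time: 553.9 J / 0.11 W = 5000 s.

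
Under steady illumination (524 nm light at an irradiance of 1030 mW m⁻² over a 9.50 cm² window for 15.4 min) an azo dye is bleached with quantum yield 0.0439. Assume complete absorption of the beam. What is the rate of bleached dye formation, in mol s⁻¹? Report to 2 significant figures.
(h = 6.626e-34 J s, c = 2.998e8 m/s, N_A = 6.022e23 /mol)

1.9e-10 mol s⁻¹

Photon energy at 524 nm: hc/λ = (6.626e-34)(2.998e8)/(524e-9) = 3.791e-19 J.
Energy delivered: (1030 mW m⁻²)(9.50e-4 m²)(924 s) = 0.9041 J.
Photons incident: 0.9041 / 3.791e-19 = 2.385e18, i.e. 2.385e18/6.022e23 = 3.960e-6 mol.
Product formed: 0.0439 × 3.960e-6 = 1.738e-7 mol.
Rate: 1.738e-7 / 924 s = 1.9e-10 mol s⁻¹.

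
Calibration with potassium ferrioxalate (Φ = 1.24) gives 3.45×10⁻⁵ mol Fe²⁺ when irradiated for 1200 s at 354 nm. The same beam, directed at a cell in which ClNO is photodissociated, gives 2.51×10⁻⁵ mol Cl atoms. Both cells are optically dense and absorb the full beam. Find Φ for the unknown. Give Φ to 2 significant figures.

Φ = 0.90

Photons absorbed by the actinometer: 3.45×10⁻⁵ / 1.24 = 2.782×10⁻⁵ mol.
Φ(unknown) = 2.51×10⁻⁵ / 2.782×10⁻⁵ = 0.90.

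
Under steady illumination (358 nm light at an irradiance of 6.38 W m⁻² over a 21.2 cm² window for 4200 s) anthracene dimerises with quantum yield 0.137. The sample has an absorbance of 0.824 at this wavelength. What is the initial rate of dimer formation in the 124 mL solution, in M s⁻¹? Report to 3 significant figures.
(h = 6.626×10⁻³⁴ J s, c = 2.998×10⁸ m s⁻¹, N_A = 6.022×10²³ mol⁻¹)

Photon energy at 358 nm: hc/λ = (6.626×10⁻³⁴)(2.998×10⁸)/(358×10⁻⁹) = 5.549×10⁻¹⁹ J.
Energy delivered: (6.38 W m⁻²)(21.2×10⁻⁴ m²)(4200 s) = 56.81 J.
Photons incident: 56.81 / 5.549×10⁻¹⁹ = 1.024×10²⁰, i.e. 1.024×10²⁰/6.022×10²³ = 1.700×10⁻⁴ mol.
Fraction absorbed: 1 − 10^(−0.824) = 0.8500.
Photons absorbed: 0.8500 × 1.700×10⁻⁴ = 1.445×10⁻⁴ mol.
Product formed: 0.137 × 1.445×10⁻⁴ = 1.980×10⁻⁵ mol.
Rate: 1.980×10⁻⁵ mol / (4200 s × 0.124 L) = 3.80×10⁻⁸ M s⁻¹.

3.80×10⁻⁸ M s⁻¹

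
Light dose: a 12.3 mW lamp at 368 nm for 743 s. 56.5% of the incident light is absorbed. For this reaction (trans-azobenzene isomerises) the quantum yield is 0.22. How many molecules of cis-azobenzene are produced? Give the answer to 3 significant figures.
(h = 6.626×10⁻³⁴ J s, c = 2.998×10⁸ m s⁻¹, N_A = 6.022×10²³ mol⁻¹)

2.10×10¹⁸ molecules

Photon energy at 368 nm: hc/λ = (6.626×10⁻³⁴)(2.998×10⁸)/(368×10⁻⁹) = 5.398×10⁻¹⁹ J.
Energy delivered: (12.3 mW)(743 s) = 9.139 J.
Photons incident: 9.139 / 5.398×10⁻¹⁹ = 1.693×10¹⁹, i.e. 1.693×10¹⁹/6.022×10²³ = 2.811×10⁻⁵ mol.
Photons absorbed: 0.565 × 2.811×10⁻⁵ = 1.588×10⁻⁵ mol.
Product: Φ × n_abs = 0.22 × 1.588×10⁻⁵ = 3.494×10⁻⁶ mol.
As a count: 3.494×10⁻⁶ × 6.022×10²³ = 2.10×10¹⁸.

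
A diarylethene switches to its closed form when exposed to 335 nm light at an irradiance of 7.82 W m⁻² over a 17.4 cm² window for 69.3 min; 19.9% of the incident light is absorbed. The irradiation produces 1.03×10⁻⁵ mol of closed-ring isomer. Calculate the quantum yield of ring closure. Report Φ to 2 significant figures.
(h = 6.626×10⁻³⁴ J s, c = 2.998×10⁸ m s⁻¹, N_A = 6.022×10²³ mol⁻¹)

Φ = 0.33

Photon energy at 335 nm: hc/λ = (6.626×10⁻³⁴)(2.998×10⁸)/(335×10⁻⁹) = 5.930×10⁻¹⁹ J.
Energy delivered: (7.82 W m⁻²)(17.4×10⁻⁴ m²)(4158 s) = 56.58 J.
Photons incident: 56.58 / 5.930×10⁻¹⁹ = 9.541×10¹⁹, i.e. 9.541×10¹⁹/6.022×10²³ = 1.584×10⁻⁴ mol.
Photons absorbed: 0.199 × 1.584×10⁻⁴ = 3.152×10⁻⁵ mol.
Φ = 1.03×10⁻⁵ mol / 3.152×10⁻⁵ mol photons = 0.33.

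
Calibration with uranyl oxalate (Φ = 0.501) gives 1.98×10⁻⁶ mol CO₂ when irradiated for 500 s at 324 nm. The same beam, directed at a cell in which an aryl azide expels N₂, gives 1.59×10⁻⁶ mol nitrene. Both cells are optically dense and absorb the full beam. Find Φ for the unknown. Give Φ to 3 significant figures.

Φ = 0.402

Photons absorbed by the actinometer: 1.98×10⁻⁶ / 0.501 = 3.952×10⁻⁶ mol.
Φ(unknown) = 1.59×10⁻⁶ / 3.952×10⁻⁶ = 0.402.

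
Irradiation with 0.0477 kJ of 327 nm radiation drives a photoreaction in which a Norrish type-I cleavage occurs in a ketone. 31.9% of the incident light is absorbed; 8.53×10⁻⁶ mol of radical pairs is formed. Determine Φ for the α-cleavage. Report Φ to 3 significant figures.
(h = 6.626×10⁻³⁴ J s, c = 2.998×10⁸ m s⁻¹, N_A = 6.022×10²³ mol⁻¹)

Φ = 0.205

Photon energy at 327 nm: hc/λ = (6.626×10⁻³⁴)(2.998×10⁸)/(327×10⁻⁹) = 6.075×10⁻¹⁹ J.
Incident energy: 0.0477 kJ = 47.7 J.
Photons incident: 47.7 / 6.075×10⁻¹⁹ = 7.852×10¹⁹, i.e. 7.852×10¹⁹/6.022×10²³ = 1.304×10⁻⁴ mol.
Photons absorbed: 0.319 × 1.304×10⁻⁴ = 4.160×10⁻⁵ mol.
Φ = 8.53×10⁻⁶ mol / 4.160×10⁻⁵ mol photons = 0.205.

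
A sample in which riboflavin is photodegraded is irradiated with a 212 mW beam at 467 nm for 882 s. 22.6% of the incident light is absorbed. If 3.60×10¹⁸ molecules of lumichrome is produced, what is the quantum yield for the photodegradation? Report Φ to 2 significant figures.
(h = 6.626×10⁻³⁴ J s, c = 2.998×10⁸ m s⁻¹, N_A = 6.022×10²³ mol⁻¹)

Product: 3.60×10¹⁸ / 6.022×10²³ = 5.978×10⁻⁶ mol.
Photon energy at 467 nm: hc/λ = (6.626×10⁻³⁴)(2.998×10⁸)/(467×10⁻⁹) = 4.254×10⁻¹⁹ J.
Energy delivered: (212 mW)(882 s) = 187.0 J.
Photons incident: 187.0 / 4.254×10⁻¹⁹ = 4.396×10²⁰, i.e. 4.396×10²⁰/6.022×10²³ = 7.300×10⁻⁴ mol.
Photons absorbed: 0.226 × 7.300×10⁻⁴ = 1.650×10⁻⁴ mol.
Φ = 5.978×10⁻⁶ mol / 1.650×10⁻⁴ mol photons = 0.036.

Φ = 0.036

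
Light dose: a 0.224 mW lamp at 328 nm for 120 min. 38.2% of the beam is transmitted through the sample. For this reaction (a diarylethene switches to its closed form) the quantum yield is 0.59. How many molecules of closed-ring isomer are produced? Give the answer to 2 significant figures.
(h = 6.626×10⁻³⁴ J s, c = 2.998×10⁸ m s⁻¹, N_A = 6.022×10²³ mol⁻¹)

9.7×10¹⁷ molecules

Photon energy at 328 nm: hc/λ = (6.626×10⁻³⁴)(2.998×10⁸)/(328×10⁻⁹) = 6.056×10⁻¹⁹ J.
Energy delivered: (0.224 mW)(7200 s) = 1.613 J.
Photons incident: 1.613 / 6.056×10⁻¹⁹ = 2.663×10¹⁸, i.e. 2.663×10¹⁸/6.022×10²³ = 4.422×10⁻⁶ mol.
Fraction absorbed: 1 − 38.2/100 = 0.6180.
Photons absorbed: 0.6180 × 4.422×10⁻⁶ = 2.733×10⁻⁶ mol.
Product: Φ × n_abs = 0.59 × 2.733×10⁻⁶ = 1.612×10⁻⁶ mol.
As a count: 1.612×10⁻⁶ × 6.022×10²³ = 9.7×10¹⁷.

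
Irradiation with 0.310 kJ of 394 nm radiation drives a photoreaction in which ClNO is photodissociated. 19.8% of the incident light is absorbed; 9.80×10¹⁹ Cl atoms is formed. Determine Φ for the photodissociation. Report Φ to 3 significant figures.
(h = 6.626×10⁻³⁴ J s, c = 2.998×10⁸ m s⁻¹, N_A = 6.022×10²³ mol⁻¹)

Product: 9.80×10¹⁹ / 6.022×10²³ = 1.627×10⁻⁴ mol.
Photon energy at 394 nm: hc/λ = (6.626×10⁻³⁴)(2.998×10⁸)/(394×10⁻⁹) = 5.042×10⁻¹⁹ J.
Incident energy: 0.310 kJ = 310 J.
Photons incident: 310 / 5.042×10⁻¹⁹ = 6.148×10²⁰, i.e. 6.148×10²⁰/6.022×10²³ = 0.001021 mol.
Photons absorbed: 0.198 × 0.001021 = 2.022×10⁻⁴ mol.
Φ = 1.627×10⁻⁴ mol / 2.022×10⁻⁴ mol photons = 0.805.

Φ = 0.805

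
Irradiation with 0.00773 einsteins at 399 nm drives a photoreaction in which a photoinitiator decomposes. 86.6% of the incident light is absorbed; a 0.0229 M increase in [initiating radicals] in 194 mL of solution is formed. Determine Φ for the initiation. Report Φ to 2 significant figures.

Φ = 0.66

Product: (0.0229 M)(0.194 L) = 0.004443 mol.
Photons absorbed: 0.866 × 0.00773 = 0.006694 mol.
Φ = 0.004443 mol / 0.006694 mol photons = 0.66.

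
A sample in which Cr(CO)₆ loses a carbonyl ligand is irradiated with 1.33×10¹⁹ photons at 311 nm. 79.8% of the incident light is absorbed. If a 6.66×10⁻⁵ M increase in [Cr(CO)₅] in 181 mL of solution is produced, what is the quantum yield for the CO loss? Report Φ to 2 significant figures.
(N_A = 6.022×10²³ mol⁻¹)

Φ = 0.68

Product: (6.66×10⁻⁵ M)(0.181 L) = 1.205×10⁻⁵ mol.
Moles of photons: 1.33×10¹⁹ / 6.022×10²³ = 2.209×10⁻⁵ mol.
Photons absorbed: 0.798 × 2.209×10⁻⁵ = 1.763×10⁻⁵ mol.
Φ = 1.205×10⁻⁵ mol / 1.763×10⁻⁵ mol photons = 0.68.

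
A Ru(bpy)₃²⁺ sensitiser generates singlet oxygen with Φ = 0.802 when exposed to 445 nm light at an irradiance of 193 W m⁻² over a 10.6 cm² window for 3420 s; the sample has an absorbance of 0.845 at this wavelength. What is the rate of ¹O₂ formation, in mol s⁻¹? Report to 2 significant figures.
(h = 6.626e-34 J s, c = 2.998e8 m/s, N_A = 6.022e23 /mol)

Photon energy at 445 nm: hc/λ = (6.626e-34)(2.998e8)/(445e-9) = 4.464e-19 J.
Energy delivered: (193 W m⁻²)(10.6e-4 m²)(3420 s) = 699.7 J.
Photons incident: 699.7 / 4.464e-19 = 1.567e21, i.e. 1.567e21/6.022e23 = 0.002602 mol.
Fraction absorbed: 1 − 10^(−0.845) = 0.8571.
Photons absorbed: 0.8571 × 0.002602 = 0.002230 mol.
Product formed: 0.802 × 0.002230 = 0.001788 mol.
Rate: 0.001788 / 3420 s = 5.2e-7 mol s⁻¹.

5.2e-7 mol s⁻¹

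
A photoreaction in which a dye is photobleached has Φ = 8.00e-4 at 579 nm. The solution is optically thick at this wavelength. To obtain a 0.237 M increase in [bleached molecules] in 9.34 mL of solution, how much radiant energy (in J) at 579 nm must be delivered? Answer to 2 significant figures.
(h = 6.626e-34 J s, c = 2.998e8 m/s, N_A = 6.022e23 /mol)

5.7e5 J

Product: (0.237 M)(0.00934 L) = 0.002214 mol.
Photons that must be absorbed: 0.002214 / 8.00e-4 = 2.767 mol.
Photon energy: hc/λ = 3.431e-19 J; per mole, 2.066e5 J mol⁻¹.
Energy required: 2.767 × 2.066e5 = 5.7e5 J.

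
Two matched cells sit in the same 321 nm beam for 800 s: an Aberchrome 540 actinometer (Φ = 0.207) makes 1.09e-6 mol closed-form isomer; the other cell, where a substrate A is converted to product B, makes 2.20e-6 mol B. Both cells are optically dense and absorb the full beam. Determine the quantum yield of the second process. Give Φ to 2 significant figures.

Φ = 0.42

Photons absorbed by the actinometer: 1.09e-6 / 0.207 = 5.266e-6 mol.
Φ(unknown) = 2.20e-6 / 5.266e-6 = 0.42.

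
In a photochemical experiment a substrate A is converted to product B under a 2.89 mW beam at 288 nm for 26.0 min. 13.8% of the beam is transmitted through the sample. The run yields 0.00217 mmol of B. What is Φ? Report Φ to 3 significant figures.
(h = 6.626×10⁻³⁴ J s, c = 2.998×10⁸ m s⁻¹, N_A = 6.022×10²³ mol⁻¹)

Φ = 0.232

Product: 0.00217 mmol = 2.17×10⁻⁶ mol.
Photon energy at 288 nm: hc/λ = (6.626×10⁻³⁴)(2.998×10⁸)/(288×10⁻⁹) = 6.897×10⁻¹⁹ J.
Energy delivered: (2.89 mW)(1560 s) = 4.508 J.
Photons incident: 4.508 / 6.897×10⁻¹⁹ = 6.536×10¹⁸, i.e. 6.536×10¹⁸/6.022×10²³ = 1.085×10⁻⁵ mol.
Fraction absorbed: 1 − 13.8/100 = 0.8620.
Photons absorbed: 0.8620 × 1.085×10⁻⁵ = 9.353×10⁻⁶ mol.
Φ = 2.17×10⁻⁶ mol / 9.353×10⁻⁶ mol photons = 0.232.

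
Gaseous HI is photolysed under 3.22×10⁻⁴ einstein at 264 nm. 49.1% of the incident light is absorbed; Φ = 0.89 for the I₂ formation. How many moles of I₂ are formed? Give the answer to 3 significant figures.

Photons absorbed: 0.491 × 3.22×10⁻⁴ = 1.581×10⁻⁴ mol.
Product: Φ × n_abs = 0.89 × 1.581×10⁻⁴ = 1.407×10⁻⁴ mol.

1.41×10⁻⁴ mol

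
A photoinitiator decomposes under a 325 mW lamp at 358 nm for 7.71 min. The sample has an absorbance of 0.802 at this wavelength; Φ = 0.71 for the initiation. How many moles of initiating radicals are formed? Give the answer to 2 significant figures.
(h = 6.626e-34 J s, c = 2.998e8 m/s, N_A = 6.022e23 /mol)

2.7e-4 mol

Photon energy at 358 nm: hc/λ = (6.626e-34)(2.998e8)/(358e-9) = 5.549e-19 J.
Energy delivered: (325 mW)(462.6 s) = 150.3 J.
Photons incident: 150.3 / 5.549e-19 = 2.709e20, i.e. 2.709e20/6.022e23 = 4.499e-4 mol.
Fraction absorbed: 1 − 10^(−0.802) = 0.8422.
Photons absorbed: 0.8422 × 4.499e-4 = 3.789e-4 mol.
Product: Φ × n_abs = 0.71 × 3.789e-4 = 2.690e-4 mol.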